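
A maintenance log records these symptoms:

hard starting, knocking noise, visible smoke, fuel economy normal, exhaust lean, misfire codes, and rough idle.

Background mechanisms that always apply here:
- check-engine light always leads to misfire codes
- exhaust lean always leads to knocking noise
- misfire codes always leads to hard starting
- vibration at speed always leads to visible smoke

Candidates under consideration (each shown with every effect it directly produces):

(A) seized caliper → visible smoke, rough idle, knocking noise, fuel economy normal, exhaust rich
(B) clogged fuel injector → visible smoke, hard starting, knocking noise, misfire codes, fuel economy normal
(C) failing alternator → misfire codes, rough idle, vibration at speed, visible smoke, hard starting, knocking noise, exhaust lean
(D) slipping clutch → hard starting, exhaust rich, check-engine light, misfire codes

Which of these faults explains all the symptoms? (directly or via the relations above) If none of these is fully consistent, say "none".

none

Checking each candidate against the observations:
(A) seized caliper — hard starting miss; knocking noise match; visible smoke match; fuel economy normal match; exhaust lean miss; misfire codes miss; rough idle match
(B) clogged fuel injector — hard starting match; knocking noise match; visible smoke match; fuel economy normal match; exhaust lean miss; misfire codes match; rough idle miss
(C) failing alternator — hard starting match; knocking noise match; visible smoke match; fuel economy normal miss; exhaust lean match; misfire codes match; rough idle match
(D) slipping clutch — hard starting match; knocking noise miss; visible smoke miss; fuel economy normal miss; exhaust lean miss; misfire codes match; rough idle miss
None of the listed candidates fits everything.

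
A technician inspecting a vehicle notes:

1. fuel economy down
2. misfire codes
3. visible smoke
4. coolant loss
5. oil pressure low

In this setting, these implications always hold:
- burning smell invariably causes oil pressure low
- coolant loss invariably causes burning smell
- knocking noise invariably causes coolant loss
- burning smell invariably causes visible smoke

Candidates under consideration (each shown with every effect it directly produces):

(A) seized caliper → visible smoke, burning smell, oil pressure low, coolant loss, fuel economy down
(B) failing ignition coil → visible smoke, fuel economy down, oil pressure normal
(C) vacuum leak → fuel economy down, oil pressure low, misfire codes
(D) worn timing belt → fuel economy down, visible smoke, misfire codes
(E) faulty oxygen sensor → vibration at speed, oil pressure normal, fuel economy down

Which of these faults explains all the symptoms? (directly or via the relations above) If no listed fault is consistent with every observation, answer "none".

Per-candidate check:
(A) seized caliper — does not account for misfire codes
(B) failing ignition coil — fails on misfire codes, coolant loss, oil pressure low (predicts oil pressure normal, not oil pressure low)
(C) vacuum leak — does not account for visible smoke, coolant loss
(D) worn timing belt — does not account for coolant loss, oil pressure low
(E) faulty oxygen sensor — fails on misfire codes, visible smoke, coolant loss, oil pressure low (predicts oil pressure normal, not oil pressure low)
None of the listed candidates fits everything.

none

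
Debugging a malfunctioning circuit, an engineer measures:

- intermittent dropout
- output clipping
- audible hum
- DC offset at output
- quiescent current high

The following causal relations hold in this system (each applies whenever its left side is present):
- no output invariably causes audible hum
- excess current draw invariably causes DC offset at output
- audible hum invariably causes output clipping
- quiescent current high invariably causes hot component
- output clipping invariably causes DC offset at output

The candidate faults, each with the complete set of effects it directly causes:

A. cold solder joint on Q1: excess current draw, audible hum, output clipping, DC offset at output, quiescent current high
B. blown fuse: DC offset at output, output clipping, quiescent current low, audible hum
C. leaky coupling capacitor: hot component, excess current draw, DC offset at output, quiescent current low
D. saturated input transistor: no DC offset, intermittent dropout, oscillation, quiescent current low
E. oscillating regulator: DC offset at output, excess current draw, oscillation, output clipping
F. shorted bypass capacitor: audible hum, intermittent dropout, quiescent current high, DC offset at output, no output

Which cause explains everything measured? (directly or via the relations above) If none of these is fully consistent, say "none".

F

For each candidate, compare predicted effects to what was observed:
(A) cold solder joint on Q1 — does not account for intermittent dropout
(B) blown fuse — fails on intermittent dropout, quiescent current high (predicts quiescent current low, not quiescent current high)
(C) leaky coupling capacitor — intermittent dropout miss; output clipping miss; audible hum miss; DC offset at output match; quiescent current high miss
(D) saturated input transistor — fails on output clipping, audible hum, DC offset at output, quiescent current high (predicts no DC offset, not DC offset at output; predicts quiescent current low, not quiescent current high)
(E) oscillating regulator — does not account for intermittent dropout, audible hum, quiescent current high
(F) shorted bypass capacitor — intermittent dropout match; output clipping match (through audible hum → output clipping); audible hum match; DC offset at output match; quiescent current high match
(F) is the only candidate with no mismatches.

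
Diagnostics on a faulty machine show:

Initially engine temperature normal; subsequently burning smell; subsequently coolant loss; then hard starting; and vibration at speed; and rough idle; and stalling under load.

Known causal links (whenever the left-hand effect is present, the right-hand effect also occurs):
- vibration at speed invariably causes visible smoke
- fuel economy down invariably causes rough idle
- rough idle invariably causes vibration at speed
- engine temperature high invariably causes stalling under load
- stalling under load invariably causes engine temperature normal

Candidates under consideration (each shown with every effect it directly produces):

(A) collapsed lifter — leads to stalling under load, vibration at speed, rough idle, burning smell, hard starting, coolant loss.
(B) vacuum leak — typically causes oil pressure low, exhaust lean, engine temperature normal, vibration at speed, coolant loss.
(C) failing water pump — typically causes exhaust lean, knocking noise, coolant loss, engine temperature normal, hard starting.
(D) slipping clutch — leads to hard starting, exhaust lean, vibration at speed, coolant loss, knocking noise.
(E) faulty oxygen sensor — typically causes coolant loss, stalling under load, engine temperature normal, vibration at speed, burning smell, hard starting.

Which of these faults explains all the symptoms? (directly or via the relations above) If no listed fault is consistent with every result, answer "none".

A

Checking each candidate against the observations:
(A) collapsed lifter — accounts for every observation (engine temperature normal through stalling under load → engine temperature normal)
(B) vacuum leak — engine temperature normal ✓; burning smell ✗; coolant loss ✓; hard starting ✗; vibration at speed ✓; rough idle ✗; stalling under load ✗
(C) failing water pump — does not account for burning smell, vibration at speed, rough idle, stalling under load
(D) slipping clutch — does not account for engine temperature normal, burning smell, rough idle, stalling under load
(E) faulty oxygen sensor — engine temperature normal ✓; burning smell ✓; coolant loss ✓; hard starting ✓; vibration at speed ✓; rough idle ✗; stalling under load ✓
Only (A) is consistent with every observation.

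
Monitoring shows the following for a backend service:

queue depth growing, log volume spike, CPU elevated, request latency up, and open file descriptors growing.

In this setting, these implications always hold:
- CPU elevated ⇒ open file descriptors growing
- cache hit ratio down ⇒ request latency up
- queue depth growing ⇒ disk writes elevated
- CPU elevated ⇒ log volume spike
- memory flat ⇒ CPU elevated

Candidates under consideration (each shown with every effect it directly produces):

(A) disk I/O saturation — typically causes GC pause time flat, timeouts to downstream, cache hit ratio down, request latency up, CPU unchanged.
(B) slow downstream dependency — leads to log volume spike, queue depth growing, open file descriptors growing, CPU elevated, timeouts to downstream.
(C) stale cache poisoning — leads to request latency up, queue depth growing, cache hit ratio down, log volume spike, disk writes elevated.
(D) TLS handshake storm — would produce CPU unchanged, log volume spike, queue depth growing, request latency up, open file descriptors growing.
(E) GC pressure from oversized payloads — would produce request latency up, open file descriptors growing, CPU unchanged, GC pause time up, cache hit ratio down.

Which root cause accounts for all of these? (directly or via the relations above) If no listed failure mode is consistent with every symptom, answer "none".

none

Per-candidate check:
(A) disk I/O saturation — queue depth growing ✗; log volume spike ✗; CPU elevated ✗; request latency up ✓; open file descriptors growing ✗
(B) slow downstream dependency — queue depth growing ✓; log volume spike ✓; CPU elevated ✓; request latency up ✗; open file descriptors growing ✓
(C) stale cache poisoning — queue depth growing ✓; log volume spike ✓; CPU elevated ✗; request latency up ✓; open file descriptors growing ✗
(D) TLS handshake storm — fails on CPU elevated (predicts CPU unchanged, not CPU elevated)
(E) GC pressure from oversized payloads — fails on queue depth growing, log volume spike, CPU elevated (predicts CPU unchanged, not CPU elevated)
Every candidate fails on at least one observation.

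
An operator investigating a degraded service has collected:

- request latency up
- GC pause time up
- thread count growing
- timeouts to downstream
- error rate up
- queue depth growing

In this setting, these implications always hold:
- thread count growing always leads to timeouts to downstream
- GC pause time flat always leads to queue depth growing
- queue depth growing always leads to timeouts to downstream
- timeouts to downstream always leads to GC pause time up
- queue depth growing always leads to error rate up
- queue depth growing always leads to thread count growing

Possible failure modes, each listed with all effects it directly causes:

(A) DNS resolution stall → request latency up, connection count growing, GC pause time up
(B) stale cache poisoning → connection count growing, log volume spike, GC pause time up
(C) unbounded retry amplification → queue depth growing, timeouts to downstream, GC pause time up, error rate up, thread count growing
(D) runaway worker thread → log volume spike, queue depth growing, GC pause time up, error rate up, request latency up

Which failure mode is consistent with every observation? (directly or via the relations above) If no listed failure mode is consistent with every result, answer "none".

For each candidate, compare predicted effects to what was observed:
(A) DNS resolution stall — request latency up +; GC pause time up +; thread count growing -; timeouts to downstream -; error rate up -; queue depth growing -
(B) stale cache poisoning — request latency up -; GC pause time up +; thread count growing -; timeouts to downstream -; error rate up -; queue depth growing -
(C) unbounded retry amplification — request latency up -; GC pause time up +; thread count growing +; timeouts to downstream +; error rate up +; queue depth growing +
(D) runaway worker thread — request latency up +; GC pause time up +; thread count growing + (by queue depth growing → thread count growing); timeouts to downstream + (by queue depth growing → timeouts to downstream); error rate up +; queue depth growing +
(D) is the only candidate with no mismatches.

D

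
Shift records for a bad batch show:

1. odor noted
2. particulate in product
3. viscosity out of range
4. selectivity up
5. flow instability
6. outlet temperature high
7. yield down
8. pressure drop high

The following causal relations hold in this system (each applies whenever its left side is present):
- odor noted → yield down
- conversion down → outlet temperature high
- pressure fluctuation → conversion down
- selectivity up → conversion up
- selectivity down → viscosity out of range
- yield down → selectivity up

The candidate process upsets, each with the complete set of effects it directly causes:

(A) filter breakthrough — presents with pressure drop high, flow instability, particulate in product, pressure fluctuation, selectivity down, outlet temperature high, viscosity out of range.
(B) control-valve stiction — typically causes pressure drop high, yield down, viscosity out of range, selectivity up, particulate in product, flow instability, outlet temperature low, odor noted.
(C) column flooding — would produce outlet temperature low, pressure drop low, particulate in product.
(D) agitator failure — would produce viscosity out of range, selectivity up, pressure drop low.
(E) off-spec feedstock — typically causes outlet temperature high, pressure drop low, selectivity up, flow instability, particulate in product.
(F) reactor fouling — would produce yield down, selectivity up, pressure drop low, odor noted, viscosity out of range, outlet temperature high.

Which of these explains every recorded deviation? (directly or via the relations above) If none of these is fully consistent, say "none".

Checking each candidate against the observations:
(A) filter breakthrough — odor noted NO; particulate in product yes; viscosity out of range yes; selectivity up NO; flow instability yes; outlet temperature high yes; yield down NO; pressure drop high yes
(B) control-valve stiction — odor noted yes; particulate in product yes; viscosity out of range yes; selectivity up yes; flow instability yes; outlet temperature high NO; yield down yes; pressure drop high yes
(C) column flooding — fails on odor noted, viscosity out of range, selectivity up, flow instability, outlet temperature high, yield down, pressure drop high (predicts outlet temperature low, not outlet temperature high; predicts pressure drop low, not pressure drop high)
(D) agitator failure — odor noted NO; particulate in product NO; viscosity out of range yes; selectivity up yes; flow instability NO; outlet temperature high NO; yield down NO; pressure drop high NO
(E) off-spec feedstock — odor noted NO; particulate in product yes; viscosity out of range NO; selectivity up yes; flow instability yes; outlet temperature high yes; yield down NO; pressure drop high NO
(F) reactor fouling — odor noted yes; particulate in product NO; viscosity out of range yes; selectivity up yes; flow instability NO; outlet temperature high yes; yield down yes; pressure drop high NO
Every candidate fails on at least one observation.

none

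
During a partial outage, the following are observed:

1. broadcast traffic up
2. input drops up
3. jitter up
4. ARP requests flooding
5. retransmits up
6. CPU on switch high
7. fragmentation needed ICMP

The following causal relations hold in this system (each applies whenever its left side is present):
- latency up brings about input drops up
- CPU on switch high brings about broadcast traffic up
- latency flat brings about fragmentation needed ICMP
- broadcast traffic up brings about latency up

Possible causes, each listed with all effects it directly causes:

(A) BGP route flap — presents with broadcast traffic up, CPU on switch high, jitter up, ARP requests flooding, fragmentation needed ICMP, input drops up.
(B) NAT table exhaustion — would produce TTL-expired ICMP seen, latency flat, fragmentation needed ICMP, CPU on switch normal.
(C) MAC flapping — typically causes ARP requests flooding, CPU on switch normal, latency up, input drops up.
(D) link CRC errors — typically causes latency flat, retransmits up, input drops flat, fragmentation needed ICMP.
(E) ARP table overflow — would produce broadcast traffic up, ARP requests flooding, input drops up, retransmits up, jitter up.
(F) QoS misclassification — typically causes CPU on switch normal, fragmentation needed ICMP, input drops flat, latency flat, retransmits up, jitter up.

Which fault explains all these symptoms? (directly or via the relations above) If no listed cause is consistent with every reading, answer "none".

none

For each candidate, compare predicted effects to what was observed:
(A) BGP route flap — does not account for retransmits up
(B) NAT table exhaustion — fails on broadcast traffic up, input drops up, jitter up, ARP requests flooding, retransmits up, CPU on switch high (predicts CPU on switch normal, not CPU on switch high)
(C) MAC flapping — fails on broadcast traffic up, jitter up, retransmits up, CPU on switch high, fragmentation needed ICMP (predicts CPU on switch normal, not CPU on switch high)
(D) link CRC errors — fails on broadcast traffic up, input drops up, jitter up, ARP requests flooding, CPU on switch high (predicts input drops flat, not input drops up)
(E) ARP table overflow — does not account for CPU on switch high, fragmentation needed ICMP
(F) QoS misclassification — fails on broadcast traffic up, input drops up, ARP requests flooding, CPU on switch high (predicts input drops flat, not input drops up; predicts CPU on switch normal, not CPU on switch high)
Every candidate fails on at least one observation.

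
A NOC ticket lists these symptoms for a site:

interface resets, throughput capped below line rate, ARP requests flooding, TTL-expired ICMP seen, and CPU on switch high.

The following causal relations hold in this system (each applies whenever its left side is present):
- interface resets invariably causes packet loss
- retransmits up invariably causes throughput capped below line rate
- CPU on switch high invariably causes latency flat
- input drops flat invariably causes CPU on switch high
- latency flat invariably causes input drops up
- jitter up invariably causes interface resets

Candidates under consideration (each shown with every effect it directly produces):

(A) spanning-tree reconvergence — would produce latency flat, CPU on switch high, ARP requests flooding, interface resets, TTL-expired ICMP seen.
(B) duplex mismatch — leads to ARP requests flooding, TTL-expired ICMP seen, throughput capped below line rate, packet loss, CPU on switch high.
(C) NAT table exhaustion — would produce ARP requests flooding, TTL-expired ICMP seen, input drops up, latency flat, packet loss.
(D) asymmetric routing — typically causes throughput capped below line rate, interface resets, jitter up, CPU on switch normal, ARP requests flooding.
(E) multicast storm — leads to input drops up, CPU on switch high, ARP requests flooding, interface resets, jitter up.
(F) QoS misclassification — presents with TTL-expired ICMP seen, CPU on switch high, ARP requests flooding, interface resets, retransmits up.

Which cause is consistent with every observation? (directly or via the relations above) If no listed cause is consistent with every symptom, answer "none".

F

Checking each candidate against the observations:
(A) spanning-tree reconvergence — interface resets ✓; throughput capped below line rate ✗; ARP requests flooding ✓; TTL-expired ICMP seen ✓; CPU on switch high ✓
(B) duplex mismatch — does not account for interface resets
(C) NAT table exhaustion — interface resets ✗; throughput capped below line rate ✗; ARP requests flooding ✓; TTL-expired ICMP seen ✓; CPU on switch high ✗
(D) asymmetric routing — fails on TTL-expired ICMP seen, CPU on switch high (predicts CPU on switch normal, not CPU on switch high)
(E) multicast storm — does not account for throughput capped below line rate, TTL-expired ICMP seen
(F) QoS misclassification — interface resets ✓; throughput capped below line rate ✓ (by retransmits up → throughput capped below line rate); ARP requests flooding ✓; TTL-expired ICMP seen ✓; CPU on switch high ✓
(F) is the only candidate with no mismatches.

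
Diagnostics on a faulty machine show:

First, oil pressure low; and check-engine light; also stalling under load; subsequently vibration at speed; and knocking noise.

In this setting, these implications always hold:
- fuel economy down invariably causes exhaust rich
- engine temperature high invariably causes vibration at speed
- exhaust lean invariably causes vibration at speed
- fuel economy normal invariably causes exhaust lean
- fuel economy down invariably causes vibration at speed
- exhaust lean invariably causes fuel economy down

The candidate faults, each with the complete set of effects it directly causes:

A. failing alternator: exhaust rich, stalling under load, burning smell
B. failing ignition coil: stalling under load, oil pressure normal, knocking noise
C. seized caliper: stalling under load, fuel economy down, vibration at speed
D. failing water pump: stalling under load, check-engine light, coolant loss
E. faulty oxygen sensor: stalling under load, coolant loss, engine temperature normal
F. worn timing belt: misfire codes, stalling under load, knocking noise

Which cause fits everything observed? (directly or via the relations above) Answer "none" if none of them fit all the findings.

Testing each hypothesis:
(A) failing alternator — does not account for oil pressure low, check-engine light, vibration at speed, knocking noise
(B) failing ignition coil — oil pressure low ✗; check-engine light ✗; stalling under load ✓; vibration at speed ✗; knocking noise ✓
(C) seized caliper — oil pressure low ✗; check-engine light ✗; stalling under load ✓; vibration at speed ✓; knocking noise ✗
(D) failing water pump — does not account for oil pressure low, vibration at speed, knocking noise
(E) faulty oxygen sensor — oil pressure low ✗; check-engine light ✗; stalling under load ✓; vibration at speed ✗; knocking noise ✗
(F) worn timing belt — does not account for oil pressure low, check-engine light, vibration at speed
Every candidate fails on at least one observation.

none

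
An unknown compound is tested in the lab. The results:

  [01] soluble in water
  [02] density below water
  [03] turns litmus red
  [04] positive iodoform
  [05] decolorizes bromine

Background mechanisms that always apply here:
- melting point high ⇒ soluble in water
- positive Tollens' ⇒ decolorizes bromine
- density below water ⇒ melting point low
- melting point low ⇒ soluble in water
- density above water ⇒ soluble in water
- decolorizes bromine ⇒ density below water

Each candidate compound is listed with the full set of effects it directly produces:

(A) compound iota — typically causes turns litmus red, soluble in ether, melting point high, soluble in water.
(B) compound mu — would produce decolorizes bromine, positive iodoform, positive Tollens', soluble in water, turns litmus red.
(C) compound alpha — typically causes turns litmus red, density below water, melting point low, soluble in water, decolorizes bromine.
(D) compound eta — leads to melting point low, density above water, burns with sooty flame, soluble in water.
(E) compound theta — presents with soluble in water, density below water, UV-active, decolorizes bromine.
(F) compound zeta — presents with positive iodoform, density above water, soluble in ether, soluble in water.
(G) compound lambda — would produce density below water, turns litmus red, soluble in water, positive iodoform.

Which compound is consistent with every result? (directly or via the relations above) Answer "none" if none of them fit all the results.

B

Checking each candidate against the observations:
(A) compound iota — does not account for density below water, positive iodoform, decolorizes bromine
(B) compound mu — soluble in water yes; density below water yes (by decolorizes bromine → density below water); turns litmus red yes; positive iodoform yes; decolorizes bromine yes
(C) compound alpha — does not account for positive iodoform
(D) compound eta — fails on density below water, turns litmus red, positive iodoform, decolorizes bromine (predicts density above water, not density below water)
(E) compound theta — soluble in water yes; density below water yes; turns litmus red NO; positive iodoform NO; decolorizes bromine yes
(F) compound zeta — soluble in water yes; density below water NO; turns litmus red NO; positive iodoform yes; decolorizes bromine NO
(G) compound lambda — does not account for decolorizes bromine
(B) alone accounts for all the evidence.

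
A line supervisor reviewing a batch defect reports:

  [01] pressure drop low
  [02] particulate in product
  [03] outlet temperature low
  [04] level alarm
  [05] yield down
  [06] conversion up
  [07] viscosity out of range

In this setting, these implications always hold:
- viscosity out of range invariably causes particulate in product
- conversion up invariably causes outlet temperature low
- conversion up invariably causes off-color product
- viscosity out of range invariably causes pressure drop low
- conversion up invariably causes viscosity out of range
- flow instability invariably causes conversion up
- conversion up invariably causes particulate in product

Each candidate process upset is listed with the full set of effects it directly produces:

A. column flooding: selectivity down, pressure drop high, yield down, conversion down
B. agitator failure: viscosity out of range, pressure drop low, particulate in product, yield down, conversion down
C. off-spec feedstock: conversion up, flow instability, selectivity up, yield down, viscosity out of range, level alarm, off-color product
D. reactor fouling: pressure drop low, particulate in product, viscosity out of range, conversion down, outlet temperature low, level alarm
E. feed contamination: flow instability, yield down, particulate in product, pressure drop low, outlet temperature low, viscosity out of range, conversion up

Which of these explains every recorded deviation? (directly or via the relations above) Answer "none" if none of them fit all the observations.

Checking each candidate against the observations:
(A) column flooding — pressure drop low miss; particulate in product miss; outlet temperature low miss; level alarm miss; yield down match; conversion up miss; viscosity out of range miss
(B) agitator failure — pressure drop low match; particulate in product match; outlet temperature low miss; level alarm miss; yield down match; conversion up miss; viscosity out of range match
(C) off-spec feedstock — accounts for every observation (pressure drop low via viscosity out of range → pressure drop low)
(D) reactor fouling — fails on yield down, conversion up (predicts conversion down, not conversion up)
(E) feed contamination — does not account for level alarm
(C) is the only candidate with no mismatches.

C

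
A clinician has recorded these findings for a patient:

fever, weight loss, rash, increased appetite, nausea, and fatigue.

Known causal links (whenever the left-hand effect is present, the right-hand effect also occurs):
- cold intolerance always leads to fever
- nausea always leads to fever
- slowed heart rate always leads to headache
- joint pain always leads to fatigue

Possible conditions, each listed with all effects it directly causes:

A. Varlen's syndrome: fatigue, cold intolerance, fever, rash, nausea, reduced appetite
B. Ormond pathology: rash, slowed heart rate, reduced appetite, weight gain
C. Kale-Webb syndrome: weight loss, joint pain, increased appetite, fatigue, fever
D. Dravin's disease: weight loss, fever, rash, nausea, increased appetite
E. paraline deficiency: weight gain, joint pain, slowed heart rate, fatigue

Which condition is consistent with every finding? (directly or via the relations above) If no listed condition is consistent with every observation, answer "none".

For each candidate, compare predicted effects to what was observed:
(A) Varlen's syndrome — fever match; weight loss miss; rash match; increased appetite miss; nausea match; fatigue match
(B) Ormond pathology — fails on fever, weight loss, increased appetite, nausea, fatigue (predicts weight gain, not weight loss; predicts reduced appetite, not increased appetite)
(C) Kale-Webb syndrome — does not account for rash, nausea
(D) Dravin's disease — fever match; weight loss match; rash match; increased appetite match; nausea match; fatigue miss
(E) paraline deficiency — fails on fever, weight loss, rash, increased appetite, nausea (predicts weight gain, not weight loss)
Every candidate fails on at least one observation.

none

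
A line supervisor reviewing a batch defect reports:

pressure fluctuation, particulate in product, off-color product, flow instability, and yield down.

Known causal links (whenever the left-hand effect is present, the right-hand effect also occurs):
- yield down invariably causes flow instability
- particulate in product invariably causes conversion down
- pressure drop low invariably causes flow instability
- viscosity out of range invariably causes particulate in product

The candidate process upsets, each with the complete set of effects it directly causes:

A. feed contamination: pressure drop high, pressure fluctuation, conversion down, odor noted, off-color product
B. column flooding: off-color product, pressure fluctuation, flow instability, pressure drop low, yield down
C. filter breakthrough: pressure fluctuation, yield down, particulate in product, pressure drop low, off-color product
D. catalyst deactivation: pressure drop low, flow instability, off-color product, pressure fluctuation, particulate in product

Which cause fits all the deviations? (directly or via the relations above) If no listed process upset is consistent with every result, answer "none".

For each candidate, compare predicted effects to what was observed:
(A) feed contamination — pressure fluctuation yes; particulate in product NO; off-color product yes; flow instability NO; yield down NO
(B) column flooding — does not account for particulate in product
(C) filter breakthrough — pressure fluctuation yes; particulate in product yes; off-color product yes; flow instability yes (via yield down → flow instability); yield down yes
(D) catalyst deactivation — does not account for yield down
(C) alone accounts for all the evidence.

C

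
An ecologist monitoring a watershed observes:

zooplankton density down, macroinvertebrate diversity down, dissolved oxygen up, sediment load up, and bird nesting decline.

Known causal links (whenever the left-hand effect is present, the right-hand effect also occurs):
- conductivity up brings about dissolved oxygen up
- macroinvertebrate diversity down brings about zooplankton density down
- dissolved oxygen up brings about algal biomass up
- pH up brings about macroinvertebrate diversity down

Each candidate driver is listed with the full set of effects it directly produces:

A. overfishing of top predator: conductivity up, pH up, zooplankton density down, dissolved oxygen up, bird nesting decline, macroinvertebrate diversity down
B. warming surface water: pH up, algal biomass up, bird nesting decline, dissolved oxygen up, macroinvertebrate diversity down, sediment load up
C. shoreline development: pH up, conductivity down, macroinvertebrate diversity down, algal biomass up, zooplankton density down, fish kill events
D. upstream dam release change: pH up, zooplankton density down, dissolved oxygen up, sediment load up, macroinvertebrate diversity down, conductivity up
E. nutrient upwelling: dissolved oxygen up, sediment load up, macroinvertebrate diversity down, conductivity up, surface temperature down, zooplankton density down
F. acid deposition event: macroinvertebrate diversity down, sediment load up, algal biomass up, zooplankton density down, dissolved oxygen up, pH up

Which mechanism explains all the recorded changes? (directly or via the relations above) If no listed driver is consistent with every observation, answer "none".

B

Per-candidate check:
(A) overfishing of top predator — zooplankton density down match; macroinvertebrate diversity down match; dissolved oxygen up match; sediment load up miss; bird nesting decline match
(B) warming surface water — zooplankton density down match (by macroinvertebrate diversity down → zooplankton density down); macroinvertebrate diversity down match; dissolved oxygen up match; sediment load up match; bird nesting decline match
(C) shoreline development — does not account for dissolved oxygen up, sediment load up, bird nesting decline
(D) upstream dam release change — zooplankton density down match; macroinvertebrate diversity down match; dissolved oxygen up match; sediment load up match; bird nesting decline miss
(E) nutrient upwelling — zooplankton density down match; macroinvertebrate diversity down match; dissolved oxygen up match; sediment load up match; bird nesting decline miss
(F) acid deposition event — does not account for bird nesting decline
(B) alone accounts for all the evidence.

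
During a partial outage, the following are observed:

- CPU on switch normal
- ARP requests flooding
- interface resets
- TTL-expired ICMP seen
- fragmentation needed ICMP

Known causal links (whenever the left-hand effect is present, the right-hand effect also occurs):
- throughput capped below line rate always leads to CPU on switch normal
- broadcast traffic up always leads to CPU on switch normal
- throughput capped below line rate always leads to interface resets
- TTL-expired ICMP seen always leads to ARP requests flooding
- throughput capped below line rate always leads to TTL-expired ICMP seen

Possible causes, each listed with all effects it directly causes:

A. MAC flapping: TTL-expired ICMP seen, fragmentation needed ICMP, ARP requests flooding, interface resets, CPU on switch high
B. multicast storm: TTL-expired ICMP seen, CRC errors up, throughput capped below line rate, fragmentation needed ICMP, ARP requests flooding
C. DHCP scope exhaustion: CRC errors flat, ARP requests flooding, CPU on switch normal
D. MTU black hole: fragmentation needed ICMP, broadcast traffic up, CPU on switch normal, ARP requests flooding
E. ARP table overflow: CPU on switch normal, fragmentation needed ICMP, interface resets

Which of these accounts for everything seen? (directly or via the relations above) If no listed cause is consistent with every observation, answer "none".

Testing each hypothesis:
(A) MAC flapping — fails on CPU on switch normal (predicts CPU on switch high, not CPU on switch normal)
(B) multicast storm — CPU on switch normal match (through throughput capped below line rate → CPU on switch normal); ARP requests flooding match; interface resets match (through throughput capped below line rate → interface resets); TTL-expired ICMP seen match; fragmentation needed ICMP match
(C) DHCP scope exhaustion — CPU on switch normal match; ARP requests flooding match; interface resets miss; TTL-expired ICMP seen miss; fragmentation needed ICMP miss
(D) MTU black hole — does not account for interface resets, TTL-expired ICMP seen
(E) ARP table overflow — does not account for ARP requests flooding, TTL-expired ICMP seen
(B) is the only candidate with no mismatches.

B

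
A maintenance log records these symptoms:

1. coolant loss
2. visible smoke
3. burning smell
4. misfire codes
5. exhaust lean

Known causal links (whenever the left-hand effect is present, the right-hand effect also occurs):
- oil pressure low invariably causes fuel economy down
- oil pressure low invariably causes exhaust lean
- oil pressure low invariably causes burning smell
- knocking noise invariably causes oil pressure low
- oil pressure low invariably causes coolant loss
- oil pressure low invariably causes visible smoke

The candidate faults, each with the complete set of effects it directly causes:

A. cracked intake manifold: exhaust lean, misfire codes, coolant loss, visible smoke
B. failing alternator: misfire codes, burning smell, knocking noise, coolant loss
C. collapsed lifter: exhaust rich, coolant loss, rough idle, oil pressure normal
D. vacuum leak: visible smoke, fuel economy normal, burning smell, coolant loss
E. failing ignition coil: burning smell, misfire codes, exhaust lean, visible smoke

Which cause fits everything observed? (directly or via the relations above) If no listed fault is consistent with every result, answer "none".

Per-candidate check:
(A) cracked intake manifold — does not account for burning smell
(B) failing alternator — coolant loss ✓; visible smoke ✓ (by knocking noise → oil pressure low → visible smoke); burning smell ✓; misfire codes ✓; exhaust lean ✓ (by knocking noise → oil pressure low → exhaust lean)
(C) collapsed lifter — fails on visible smoke, burning smell, misfire codes, exhaust lean (predicts exhaust rich, not exhaust lean)
(D) vacuum leak — coolant loss ✓; visible smoke ✓; burning smell ✓; misfire codes ✗; exhaust lean ✗
(E) failing ignition coil — does not account for coolant loss
(B) is the only candidate with no mismatches.

B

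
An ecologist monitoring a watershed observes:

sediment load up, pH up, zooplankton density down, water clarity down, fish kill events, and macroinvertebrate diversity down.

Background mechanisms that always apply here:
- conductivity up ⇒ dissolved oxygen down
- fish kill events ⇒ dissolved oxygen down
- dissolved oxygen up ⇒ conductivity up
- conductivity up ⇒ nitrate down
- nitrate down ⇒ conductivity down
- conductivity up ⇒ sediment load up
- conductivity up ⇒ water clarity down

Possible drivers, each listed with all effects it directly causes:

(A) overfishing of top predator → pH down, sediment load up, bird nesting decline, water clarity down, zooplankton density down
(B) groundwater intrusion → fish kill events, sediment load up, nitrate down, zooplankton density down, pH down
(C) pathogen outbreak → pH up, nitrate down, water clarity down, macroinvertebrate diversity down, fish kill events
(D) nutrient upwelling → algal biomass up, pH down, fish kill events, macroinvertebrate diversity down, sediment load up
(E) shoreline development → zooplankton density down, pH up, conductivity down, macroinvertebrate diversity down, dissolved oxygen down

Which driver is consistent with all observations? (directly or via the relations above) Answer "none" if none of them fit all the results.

Per-candidate check:
(A) overfishing of top predator — fails on pH up, fish kill events, macroinvertebrate diversity down (predicts pH down, not pH up)
(B) groundwater intrusion — fails on pH up, water clarity down, macroinvertebrate diversity down (predicts pH down, not pH up)
(C) pathogen outbreak — does not account for sediment load up, zooplankton density down
(D) nutrient upwelling — sediment load up ✓; pH up ✗; zooplankton density down ✗; water clarity down ✗; fish kill events ✓; macroinvertebrate diversity down ✓
(E) shoreline development — sediment load up ✗; pH up ✓; zooplankton density down ✓; water clarity down ✗; fish kill events ✗; macroinvertebrate diversity down ✓
No candidate is consistent with all observations.

none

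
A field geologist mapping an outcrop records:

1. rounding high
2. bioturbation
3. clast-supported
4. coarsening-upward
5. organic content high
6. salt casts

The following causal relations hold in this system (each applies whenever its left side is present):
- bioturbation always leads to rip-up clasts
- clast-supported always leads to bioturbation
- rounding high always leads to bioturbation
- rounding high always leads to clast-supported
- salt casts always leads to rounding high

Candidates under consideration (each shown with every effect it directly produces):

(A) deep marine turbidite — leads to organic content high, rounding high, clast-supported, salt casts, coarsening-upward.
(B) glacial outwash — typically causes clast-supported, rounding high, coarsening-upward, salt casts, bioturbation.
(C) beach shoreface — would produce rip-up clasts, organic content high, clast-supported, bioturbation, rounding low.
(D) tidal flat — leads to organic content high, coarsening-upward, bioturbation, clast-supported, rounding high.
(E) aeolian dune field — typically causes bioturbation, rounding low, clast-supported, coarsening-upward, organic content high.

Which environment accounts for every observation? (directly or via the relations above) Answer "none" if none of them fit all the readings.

A

Testing each hypothesis:
(A) deep marine turbidite — accounts for every observation (bioturbation by clast-supported → bioturbation)
(B) glacial outwash — rounding high ✓; bioturbation ✓; clast-supported ✓; coarsening-upward ✓; organic content high ✗; salt casts ✓
(C) beach shoreface — rounding high ✗; bioturbation ✓; clast-supported ✓; coarsening-upward ✗; organic content high ✓; salt casts ✗
(D) tidal flat — does not account for salt casts
(E) aeolian dune field — rounding high ✗; bioturbation ✓; clast-supported ✓; coarsening-upward ✓; organic content high ✓; salt casts ✗
(A) is the only candidate with no mismatches.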